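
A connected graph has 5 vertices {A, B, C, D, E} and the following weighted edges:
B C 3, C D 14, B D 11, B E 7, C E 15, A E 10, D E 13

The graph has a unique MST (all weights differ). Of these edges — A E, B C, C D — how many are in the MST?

Sort edges by weight, then run Kruskal:
B C (3): add. Components now {A} {B,C} {D} {E}
B E (7): add. Components now {A} {B,C,E} {D}
A E (10): add. Components now {A,B,C,E} {D}
B D (11): add. Components now {A,B,C,D,E}
MST edge set: {B C, B E, A E, B D}.
Of the listed edges, {A E, B C} are in the MST → 2.

2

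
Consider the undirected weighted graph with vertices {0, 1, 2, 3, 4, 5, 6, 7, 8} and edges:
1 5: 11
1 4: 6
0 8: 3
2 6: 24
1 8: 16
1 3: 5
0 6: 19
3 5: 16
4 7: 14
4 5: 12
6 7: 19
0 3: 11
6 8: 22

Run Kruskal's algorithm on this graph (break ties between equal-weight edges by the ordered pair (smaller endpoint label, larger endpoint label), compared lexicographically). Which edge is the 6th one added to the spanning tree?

Kruskal's algorithm — process edges by increasing weight (ties by edge label):
0 8 (3): add — endpoints in different components.
1 3 (5): add — endpoints in different components.
1 4 (6): add — endpoints in different components.
0 3 (11): add — endpoints in different components.
1 5 (11): add — endpoints in different components.
4 5 (12): skip — 4 and 5 already connected.
4 7 (14): add — endpoints in different components.
1 8 (16): skip — 1 and 8 already connected.
3 5 (16): skip — 3 and 5 already connected.
0 6 (19): add — endpoints in different components.
6 7 (19): skip — 6 and 7 already connected.
6 8 (22): skip — 6 and 8 already connected.
2 6 (24): add — endpoints in different components.
The 6th edge added is 4 7.

4-7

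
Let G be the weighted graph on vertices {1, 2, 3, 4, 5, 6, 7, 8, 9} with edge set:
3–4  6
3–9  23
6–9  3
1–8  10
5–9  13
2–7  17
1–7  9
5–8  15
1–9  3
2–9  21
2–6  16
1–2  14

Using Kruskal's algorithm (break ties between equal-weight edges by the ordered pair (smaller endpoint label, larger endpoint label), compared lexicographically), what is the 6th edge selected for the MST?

Kruskal's algorithm — process edges by increasing weight (ties by edge label):
1–9 (3): add — endpoints in different components.
6–9 (3): add — endpoints in different components.
3–4 (6): add — endpoints in different components.
1–7 (9): add — endpoints in different components.
1–8 (10): add — endpoints in different components.
5–9 (13): add — endpoints in different components.
1–2 (14): add — endpoints in different components.
5–8 (15): skip — 5 and 8 already connected.
2–6 (16): skip — 2 and 6 already connected.
2–7 (17): skip — 2 and 7 already connected.
2–9 (21): skip — 2 and 9 already connected.
3–9 (23): add — endpoints in different components.
The 6th edge added is 5–9.

5-9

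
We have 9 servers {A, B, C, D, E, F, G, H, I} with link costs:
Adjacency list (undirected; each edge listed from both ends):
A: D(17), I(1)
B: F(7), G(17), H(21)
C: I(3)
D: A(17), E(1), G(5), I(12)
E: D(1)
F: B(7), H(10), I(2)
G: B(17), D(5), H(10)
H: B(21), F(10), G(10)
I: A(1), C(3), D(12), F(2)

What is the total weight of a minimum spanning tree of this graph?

Kruskal's algorithm — process edges by increasing weight (ties by edge label):
A-I (1): add — endpoints in different components.
D-E (1): add — endpoints in different components.
F-I (2): add — endpoints in different components.
C-I (3): add — endpoints in different components.
D-G (5): add — endpoints in different components.
B-F (7): add — endpoints in different components.
F-H (10): add — endpoints in different components.
G-H (10): add — endpoints in different components.
MST edges: A-I, D-E, F-I, C-I, D-G, B-F, F-H, G-H; total weight 1+1+2+3+5+7+10+10 = 39.

39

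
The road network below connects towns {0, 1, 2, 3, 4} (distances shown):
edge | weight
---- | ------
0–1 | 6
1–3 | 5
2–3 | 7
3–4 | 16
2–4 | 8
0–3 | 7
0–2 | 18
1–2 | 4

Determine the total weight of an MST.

23

Grow the tree from 0 using Prim:
Step 1: frontier [0–1 6, 0–3 7, 0–2 18] → take 0–1 (6); add 1.
Step 2: frontier [0–3 7, 0–2 18, 1–2 4, 1–3 5] → take 1–2 (4); add 2.
Step 3: frontier [0–3 7, 1–3 5, 2–3 7, 2–4 8] → take 1–3 (5); add 3.
Step 4: frontier [2–4 8, 3–4 16] → take 2–4 (8); add 4.
MST edges: 0–1, 1–2, 1–3, 2–4; total weight 6+4+5+8 = 23.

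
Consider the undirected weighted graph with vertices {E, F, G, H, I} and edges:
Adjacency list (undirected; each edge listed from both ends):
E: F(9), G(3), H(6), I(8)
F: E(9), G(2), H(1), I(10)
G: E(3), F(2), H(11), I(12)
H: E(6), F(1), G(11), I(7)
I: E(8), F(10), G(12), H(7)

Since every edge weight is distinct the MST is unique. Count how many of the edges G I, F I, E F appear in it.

Sort edges by weight, then run Kruskal:
F H (1): add. Components now {E} {F,H} {G} {I}
F G (2): add. Components now {E} {F,G,H} {I}
E G (3): add. Components now {E,F,G,H} {I}
E H (6): skip — E and H already connected.
H I (7): add. Components now {E,F,G,H,I}
MST edge set: {F H, F G, E G, H I}.
Of the listed edges, {} are in the MST → 0.

0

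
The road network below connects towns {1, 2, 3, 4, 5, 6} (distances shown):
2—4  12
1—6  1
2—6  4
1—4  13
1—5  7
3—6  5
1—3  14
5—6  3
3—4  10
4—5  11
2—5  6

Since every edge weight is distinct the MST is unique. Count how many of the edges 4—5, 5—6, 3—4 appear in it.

Sort edges by weight, then run Kruskal:
1—6 (1): add — endpoints in different components.
5—6 (3): add — endpoints in different components.
2—6 (4): add — endpoints in different components.
3—6 (5): add — endpoints in different components.
2—5 (6): skip — 2 and 5 already connected.
1—5 (7): skip — 1 and 5 already connected.
3—4 (10): add — endpoints in different components.
MST edge set: {1—6, 5—6, 2—6, 3—6, 3—4}.
Of the listed edges, {5—6, 3—4} are in the MST → 2.

2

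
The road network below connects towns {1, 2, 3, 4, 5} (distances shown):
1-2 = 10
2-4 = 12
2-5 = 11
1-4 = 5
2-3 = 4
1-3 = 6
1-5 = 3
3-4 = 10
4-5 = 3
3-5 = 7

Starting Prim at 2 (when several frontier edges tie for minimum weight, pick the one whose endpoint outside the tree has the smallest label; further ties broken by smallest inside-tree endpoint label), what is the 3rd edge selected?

Prim, starting at 2.
Step 1: frontier [2-3 4, 1-2 10, 2-5 11, 2-4 12] → take 2-3 (4); add 3.
Step 2: frontier [1-2 10, 2-5 11, 2-4 12, 1-3 6, 3-5 7, 3-4 10] → take 1-3 (6); add 1.
Step 3: frontier [1-5 3, 1-4 5, 2-5 11, 2-4 12, 3-5 7, 3-4 10] → take 1-5 (3); add 5.
Step 4: frontier [1-4 5, 2-4 12, 3-4 10, 4-5 3] → take 4-5 (3); add 4.
The 3rd edge added is 1-5.

1-5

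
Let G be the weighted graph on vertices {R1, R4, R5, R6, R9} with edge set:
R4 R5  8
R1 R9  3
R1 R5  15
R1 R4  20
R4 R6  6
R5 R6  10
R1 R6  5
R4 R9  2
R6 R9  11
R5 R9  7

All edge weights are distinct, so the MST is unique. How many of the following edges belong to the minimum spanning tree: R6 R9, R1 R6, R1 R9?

Sort edges by weight, then run Kruskal:
R4 R9 (2): add. Components now {R4,R9} {R5} {R1} {R6}
R1 R9 (3): add. Components now {R1,R4,R9} {R5} {R6}
R1 R6 (5): add. Components now {R1,R4,R6,R9} {R5}
R4 R6 (6): skip — R6 and R4 already connected.
R5 R9 (7): add. Components now {R1,R4,R5,R6,R9}
MST edge set: {R4 R9, R1 R9, R1 R6, R5 R9}.
Of the listed edges, {R1 R6, R1 R9} are in the MST → 2.

2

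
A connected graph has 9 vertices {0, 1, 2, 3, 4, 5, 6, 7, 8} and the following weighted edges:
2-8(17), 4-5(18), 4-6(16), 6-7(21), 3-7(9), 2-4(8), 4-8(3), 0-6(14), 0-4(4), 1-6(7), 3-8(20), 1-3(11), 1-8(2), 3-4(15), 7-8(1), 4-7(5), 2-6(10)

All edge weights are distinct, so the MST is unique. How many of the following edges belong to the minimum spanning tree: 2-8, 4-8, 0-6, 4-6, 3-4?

1

Kruskal's algorithm — process edges by increasing weight (ties by edge label):
7-8 (1): add — endpoints in different components.
1-8 (2): add — endpoints in different components.
4-8 (3): add — endpoints in different components.
0-4 (4): add — endpoints in different components.
4-7 (5): skip — 4 and 7 already connected.
1-6 (7): add — endpoints in different components.
2-4 (8): add — endpoints in different components.
3-7 (9): add — endpoints in different components.
2-6 (10): skip — 2 and 6 already connected.
1-3 (11): skip — 1 and 3 already connected.
0-6 (14): skip — 0 and 6 already connected.
3-4 (15): skip — 3 and 4 already connected.
4-6 (16): skip — 4 and 6 already connected.
2-8 (17): skip — 2 and 8 already connected.
4-5 (18): add — endpoints in different components.
MST edge set: {7-8, 1-8, 4-8, 0-4, 1-6, 2-4, 3-7, 4-5}.
Of the listed edges, {4-8} are in the MST → 1.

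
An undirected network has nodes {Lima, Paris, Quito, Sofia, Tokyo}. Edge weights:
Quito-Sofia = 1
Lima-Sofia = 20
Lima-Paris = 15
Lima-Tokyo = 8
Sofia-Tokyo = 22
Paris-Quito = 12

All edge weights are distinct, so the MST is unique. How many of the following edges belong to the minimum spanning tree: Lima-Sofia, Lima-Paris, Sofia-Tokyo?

Kruskal's algorithm — process edges by increasing weight (ties by edge label):
Quito-Sofia (1): add. Components now {Tokyo} {Lima} {Quito,Sofia} {Paris}
Lima-Tokyo (8): add. Components now {Lima,Tokyo} {Quito,Sofia} {Paris}
Paris-Quito (12): add. Components now {Lima,Tokyo} {Paris,Quito,Sofia}
Lima-Paris (15): add. Components now {Lima,Paris,Quito,Sofia,Tokyo}
MST edge set: {Quito-Sofia, Lima-Tokyo, Paris-Quito, Lima-Paris}.
Of the listed edges, {Lima-Paris} are in the MST → 1.

1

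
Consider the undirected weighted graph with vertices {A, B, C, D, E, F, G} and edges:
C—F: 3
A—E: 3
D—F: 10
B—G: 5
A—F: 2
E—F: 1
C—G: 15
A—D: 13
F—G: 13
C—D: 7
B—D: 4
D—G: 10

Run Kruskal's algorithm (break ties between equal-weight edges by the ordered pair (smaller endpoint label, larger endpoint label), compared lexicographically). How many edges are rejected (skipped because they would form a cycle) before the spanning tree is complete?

Kruskal: consider edges lightest-first.
E—F (1): add. Components now {A} {B} {C} {D} {E,F} {G}
A—F (2): add. Components now {A,E,F} {B} {C} {D} {G}
A—E (3): skip — A and E already connected.
C—F (3): add. Components now {A,C,E,F} {B} {D} {G}
B—D (4): add. Components now {A,C,E,F} {B,D} {G}
B—G (5): add. Components now {A,C,E,F} {B,D,G}
C—D (7): add. Components now {A,B,C,D,E,F,G}
Edges rejected before the tree was complete: 1.

1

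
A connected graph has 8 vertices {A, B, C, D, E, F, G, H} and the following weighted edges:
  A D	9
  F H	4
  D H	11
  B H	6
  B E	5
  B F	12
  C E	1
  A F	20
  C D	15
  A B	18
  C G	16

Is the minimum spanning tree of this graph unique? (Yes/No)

Yes

Kruskal: consider edges lightest-first.
C E (1): add — endpoints in different components.
F H (4): add — endpoints in different components.
B E (5): add — endpoints in different components.
B H (6): add — endpoints in different components.
A D (9): add — endpoints in different components.
D H (11): add — endpoints in different components.
B F (12): skip — B and F already connected.
C D (15): skip — C and D already connected.
C G (16): add — endpoints in different components.
Every non-tree edge has weight strictly greater than the heaviest edge on the tree path between its endpoints, so the MST is unique.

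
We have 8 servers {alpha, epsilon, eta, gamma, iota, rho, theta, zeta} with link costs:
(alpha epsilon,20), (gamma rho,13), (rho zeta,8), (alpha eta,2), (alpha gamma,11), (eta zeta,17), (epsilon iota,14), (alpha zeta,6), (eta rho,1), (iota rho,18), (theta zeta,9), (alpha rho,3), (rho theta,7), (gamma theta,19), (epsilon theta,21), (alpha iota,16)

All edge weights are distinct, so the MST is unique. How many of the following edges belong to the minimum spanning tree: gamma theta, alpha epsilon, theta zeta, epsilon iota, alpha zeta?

2

Kruskal: consider edges lightest-first.
eta rho (1): add — endpoints in different components.
alpha eta (2): add — endpoints in different components.
alpha rho (3): skip — rho and alpha already connected.
alpha zeta (6): add — endpoints in different components.
rho theta (7): add — endpoints in different components.
rho zeta (8): skip — rho and zeta already connected.
theta zeta (9): skip — theta and zeta already connected.
alpha gamma (11): add — endpoints in different components.
gamma rho (13): skip — rho and gamma already connected.
epsilon iota (14): add — endpoints in different components.
alpha iota (16): add — endpoints in different components.
MST edge set: {eta rho, alpha eta, alpha zeta, rho theta, alpha gamma, epsilon iota, alpha iota}.
Of the listed edges, {epsilon iota, alpha zeta} are in the MST → 2.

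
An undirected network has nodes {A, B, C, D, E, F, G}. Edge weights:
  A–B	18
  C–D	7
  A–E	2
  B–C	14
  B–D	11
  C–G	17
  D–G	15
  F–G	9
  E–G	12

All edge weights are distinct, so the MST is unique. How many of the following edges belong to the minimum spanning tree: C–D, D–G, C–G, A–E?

Kruskal's algorithm — process edges by increasing weight (ties by edge label):
A–E (2): add. Components now {A,E} {B} {C} {D} {F} {G}
C–D (7): add. Components now {A,E} {B} {C,D} {F} {G}
F–G (9): add. Components now {A,E} {B} {C,D} {F,G}
B–D (11): add. Components now {A,E} {B,C,D} {F,G}
E–G (12): add. Components now {A,E,F,G} {B,C,D}
B–C (14): skip — B and C already connected.
D–G (15): add. Components now {A,B,C,D,E,F,G}
MST edge set: {A–E, C–D, F–G, B–D, E–G, D–G}.
Of the listed edges, {C–D, D–G, A–E} are in the MST → 3.

3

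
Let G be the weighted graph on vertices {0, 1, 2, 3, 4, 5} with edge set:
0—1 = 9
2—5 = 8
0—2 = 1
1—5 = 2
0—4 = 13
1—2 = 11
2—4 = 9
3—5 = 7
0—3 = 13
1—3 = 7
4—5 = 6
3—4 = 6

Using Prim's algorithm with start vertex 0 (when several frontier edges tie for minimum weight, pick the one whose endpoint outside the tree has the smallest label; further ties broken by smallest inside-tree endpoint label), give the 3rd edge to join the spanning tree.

1-5

Grow the tree from 0 using Prim:
Step 1: frontier [0—2 1, 0—1 9, 0—3 13, 0—4 13] → take 0—2 (1); add 2.
Step 2: frontier [0—1 9, 0—3 13, 0—4 13, 2—5 8, 2—4 9, 1—2 11] → take 2—5 (8); add 5.
Step 3: frontier [0—1 9, 0—3 13, 0—4 13, 2—4 9, 1—2 11, 1—5 2, 4—5 6, 3—5 7] → take 1—5 (2); add 1.
Step 4: frontier [0—3 13, 0—4 13, 1—3 7, 2—4 9, 4—5 6, 3—5 7] → take 4—5 (6); add 4.
Step 5: frontier [0—3 13, 1—3 7, 3—4 6, 3—5 7] → take 3—4 (6); add 3.
The 3rd edge added is 1—5.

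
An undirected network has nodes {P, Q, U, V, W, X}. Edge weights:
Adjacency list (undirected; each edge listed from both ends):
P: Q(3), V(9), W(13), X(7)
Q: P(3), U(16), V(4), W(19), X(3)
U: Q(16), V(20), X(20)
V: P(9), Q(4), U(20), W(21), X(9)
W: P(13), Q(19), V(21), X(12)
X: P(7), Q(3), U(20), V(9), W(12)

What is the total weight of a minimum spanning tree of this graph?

Kruskal: consider edges lightest-first.
P-Q (3): add. Components now {X} {V} {P,Q} {U} {W}
Q-X (3): add. Components now {P,Q,X} {V} {U} {W}
Q-V (4): add. Components now {P,Q,V,X} {U} {W}
P-X (7): skip — X and P already connected.
P-V (9): skip — V and P already connected.
V-X (9): skip — X and V already connected.
W-X (12): add. Components now {P,Q,V,W,X} {U}
P-W (13): skip — P and W already connected.
Q-U (16): add. Components now {P,Q,U,V,W,X}
MST edges: P-Q, Q-X, Q-V, W-X, Q-U; total weight 3+3+4+12+16 = 38.

38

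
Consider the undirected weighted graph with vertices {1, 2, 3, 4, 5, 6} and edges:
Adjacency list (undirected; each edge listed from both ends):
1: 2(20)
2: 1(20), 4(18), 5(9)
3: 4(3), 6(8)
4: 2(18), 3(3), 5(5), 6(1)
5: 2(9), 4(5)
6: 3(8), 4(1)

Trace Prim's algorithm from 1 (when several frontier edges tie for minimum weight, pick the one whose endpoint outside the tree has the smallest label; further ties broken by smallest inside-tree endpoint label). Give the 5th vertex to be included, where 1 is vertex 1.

6

Prim's algorithm from 1:
Step 1: frontier [1—2 20] → take 1—2 (20); add 2.
Step 2: frontier [2—5 9, 2—4 18] → take 2—5 (9); add 5.
Step 3: frontier [2—4 18, 4—5 5] → take 4—5 (5); add 4.
Step 4: frontier [4—6 1, 3—4 3] → take 4—6 (1); add 6.
Step 5: frontier [3—4 3, 3—6 8] → take 3—4 (3); add 3.
Vertex order: 1, 2, 5, 4, 6, 3. The 5th vertex is 6.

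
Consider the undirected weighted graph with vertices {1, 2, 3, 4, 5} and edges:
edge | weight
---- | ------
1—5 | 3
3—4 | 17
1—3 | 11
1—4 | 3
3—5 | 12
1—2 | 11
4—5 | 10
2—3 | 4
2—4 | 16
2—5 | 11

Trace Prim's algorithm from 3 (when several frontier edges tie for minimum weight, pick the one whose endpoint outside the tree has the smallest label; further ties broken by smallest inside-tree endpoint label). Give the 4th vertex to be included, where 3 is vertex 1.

Prim's algorithm from 3:
Step 1: cheapest edge leaving the tree is 2—3 (4); add 2.
Step 2: cheapest edge leaving the tree is 1—2 (11); add 1.
Step 3: cheapest edge leaving the tree is 1—4 (3); add 4.
Step 4: cheapest edge leaving the tree is 1—5 (3); add 5.
Vertex order: 3, 2, 1, 4, 5. The 4th vertex is 4.

4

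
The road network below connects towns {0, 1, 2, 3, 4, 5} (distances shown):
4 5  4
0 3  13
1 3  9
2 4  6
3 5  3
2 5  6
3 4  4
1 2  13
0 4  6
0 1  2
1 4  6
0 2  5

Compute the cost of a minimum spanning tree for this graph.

20

Prim's algorithm from 0:
Step 1: frontier [0 1 2, 0 2 5, 0 4 6, 0 3 13] → take 0 1 (2); add 1.
Step 2: frontier [0 2 5, 0 4 6, 0 3 13, 1 4 6, 1 3 9, 1 2 13] → take 0 2 (5); add 2.
Step 3: frontier [0 4 6, 0 3 13, 1 4 6, 1 3 9, 2 4 6, 2 5 6] → take 0 4 (6); add 4.
Step 4: frontier [0 3 13, 1 3 9, 2 5 6, 3 4 4, 4 5 4] → take 3 4 (4); add 3.
Step 5: frontier [2 5 6, 3 5 3, 4 5 4] → take 3 5 (3); add 5.
MST edges: 0 1, 0 2, 0 4, 3 4, 3 5; total weight 2+5+6+4+3 = 20.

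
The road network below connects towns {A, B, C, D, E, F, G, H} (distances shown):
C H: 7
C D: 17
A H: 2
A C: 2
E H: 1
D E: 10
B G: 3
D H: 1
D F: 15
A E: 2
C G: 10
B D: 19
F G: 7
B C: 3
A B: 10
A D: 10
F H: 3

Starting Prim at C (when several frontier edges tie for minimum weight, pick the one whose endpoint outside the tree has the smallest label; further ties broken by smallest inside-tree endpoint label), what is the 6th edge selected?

Prim's algorithm from C:
Step 1: cheapest edge leaving the tree is A C (2); add A.
Step 2: cheapest edge leaving the tree is A E (2); add E.
Step 3: cheapest edge leaving the tree is E H (1); add H.
Step 4: cheapest edge leaving the tree is D H (1); add D.
Step 5: cheapest edge leaving the tree is B C (3); add B.
Step 6: cheapest edge leaving the tree is F H (3); add F.
Step 7: cheapest edge leaving the tree is B G (3); add G.
The 6th edge added is F H.

F-H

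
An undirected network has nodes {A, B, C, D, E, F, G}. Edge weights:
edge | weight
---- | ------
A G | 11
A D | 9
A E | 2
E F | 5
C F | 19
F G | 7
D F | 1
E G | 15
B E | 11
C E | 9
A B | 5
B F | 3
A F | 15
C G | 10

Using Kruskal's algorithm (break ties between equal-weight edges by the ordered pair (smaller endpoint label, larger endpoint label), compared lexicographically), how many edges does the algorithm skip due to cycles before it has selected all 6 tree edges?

Kruskal: consider edges lightest-first.
D F (1): add. Components now {A} {B} {C} {D,F} {E} {G}
A E (2): add. Components now {A,E} {B} {C} {D,F} {G}
B F (3): add. Components now {A,E} {B,D,F} {C} {G}
A B (5): add. Components now {A,B,D,E,F} {C} {G}
E F (5): skip — E and F already connected.
F G (7): add. Components now {A,B,D,E,F,G} {C}
A D (9): skip — A and D already connected.
C E (9): add. Components now {A,B,C,D,E,F,G}
Edges rejected before the tree was complete: 2.

2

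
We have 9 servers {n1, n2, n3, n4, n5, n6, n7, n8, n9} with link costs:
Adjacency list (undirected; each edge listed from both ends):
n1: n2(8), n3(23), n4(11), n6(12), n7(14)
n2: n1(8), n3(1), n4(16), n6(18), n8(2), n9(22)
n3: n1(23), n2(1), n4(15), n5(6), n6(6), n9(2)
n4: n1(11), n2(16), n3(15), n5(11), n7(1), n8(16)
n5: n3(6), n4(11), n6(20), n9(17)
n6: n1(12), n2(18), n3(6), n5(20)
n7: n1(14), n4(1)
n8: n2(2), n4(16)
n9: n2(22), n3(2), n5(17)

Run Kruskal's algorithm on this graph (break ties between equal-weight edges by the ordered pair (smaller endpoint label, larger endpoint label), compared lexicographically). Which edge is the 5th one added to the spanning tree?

Kruskal's algorithm — process edges by increasing weight (ties by edge label):
n2—n3 (1): add — endpoints in different components.
n4—n7 (1): add — endpoints in different components.
n2—n8 (2): add — endpoints in different components.
n3—n9 (2): add — endpoints in different components.
n3—n5 (6): add — endpoints in different components.
n3—n6 (6): add — endpoints in different components.
n1—n2 (8): add — endpoints in different components.
n1—n4 (11): add — endpoints in different components.
The 5th edge added is n3—n5.

n3-n5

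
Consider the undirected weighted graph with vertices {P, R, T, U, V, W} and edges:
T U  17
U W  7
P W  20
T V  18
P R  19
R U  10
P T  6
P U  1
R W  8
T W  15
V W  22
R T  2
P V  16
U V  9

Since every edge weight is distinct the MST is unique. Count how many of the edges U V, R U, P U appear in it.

Kruskal: consider edges lightest-first.
P U (1): add. Components now {P,U} {R} {T} {V} {W}
R T (2): add. Components now {P,U} {R,T} {V} {W}
P T (6): add. Components now {P,R,T,U} {V} {W}
U W (7): add. Components now {P,R,T,U,W} {V}
R W (8): skip — R and W already connected.
U V (9): add. Components now {P,R,T,U,V,W}
MST edge set: {P U, R T, P T, U W, U V}.
Of the listed edges, {U V, P U} are in the MST → 2.

2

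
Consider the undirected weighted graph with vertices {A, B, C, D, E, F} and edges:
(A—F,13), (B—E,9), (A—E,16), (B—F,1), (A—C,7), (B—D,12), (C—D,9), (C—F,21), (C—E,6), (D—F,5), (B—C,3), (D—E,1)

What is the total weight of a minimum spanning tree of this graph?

Kruskal's algorithm — process edges by increasing weight (ties by edge label):
B—F (1): add — endpoints in different components.
D—E (1): add — endpoints in different components.
B—C (3): add — endpoints in different components.
D—F (5): add — endpoints in different components.
C—E (6): skip — C and E already connected.
A—C (7): add — endpoints in different components.
MST edges: B—F, D—E, B—C, D—F, A—C; total weight 1+1+3+5+7 = 17.

17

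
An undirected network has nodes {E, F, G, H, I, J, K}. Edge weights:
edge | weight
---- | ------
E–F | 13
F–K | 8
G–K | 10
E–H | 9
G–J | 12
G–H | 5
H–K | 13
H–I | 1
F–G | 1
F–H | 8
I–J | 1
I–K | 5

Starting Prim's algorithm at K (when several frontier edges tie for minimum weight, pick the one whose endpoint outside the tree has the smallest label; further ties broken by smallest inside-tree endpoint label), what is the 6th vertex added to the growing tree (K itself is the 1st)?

Prim, starting at K.
Step 1: frontier [I–K 5, F–K 8, G–K 10, H–K 13] → take I–K (5); add I.
Step 2: frontier [H–I 1, I–J 1, F–K 8, G–K 10, H–K 13] → take H–I (1); add H.
Step 3: frontier [G–H 5, F–H 8, E–H 9, I–J 1, F–K 8, G–K 10] → take I–J (1); add J.
Step 4: frontier [G–H 5, F–H 8, E–H 9, G–J 12, F–K 8, G–K 10] → take G–H (5); add G.
Step 5: frontier [F–G 1, F–H 8, E–H 9, F–K 8] → take F–G (1); add F.
Step 6: frontier [E–F 13, E–H 9] → take E–H (9); add E.
Vertex order: K, I, H, J, G, F, E. The 6th vertex is F.

F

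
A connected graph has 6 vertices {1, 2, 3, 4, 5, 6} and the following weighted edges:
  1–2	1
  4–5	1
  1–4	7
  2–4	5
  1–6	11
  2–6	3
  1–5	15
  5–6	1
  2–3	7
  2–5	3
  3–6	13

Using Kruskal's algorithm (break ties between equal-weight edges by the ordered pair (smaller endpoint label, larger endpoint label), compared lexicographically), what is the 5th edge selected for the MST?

2-3

Sort edges by weight, then run Kruskal:
1–2 (1): add — endpoints in different components.
4–5 (1): add — endpoints in different components.
5–6 (1): add — endpoints in different components.
2–5 (3): add — endpoints in different components.
2–6 (3): skip — 2 and 6 already connected.
2–4 (5): skip — 2 and 4 already connected.
1–4 (7): skip — 1 and 4 already connected.
2–3 (7): add — endpoints in different components.
The 5th edge added is 2–3.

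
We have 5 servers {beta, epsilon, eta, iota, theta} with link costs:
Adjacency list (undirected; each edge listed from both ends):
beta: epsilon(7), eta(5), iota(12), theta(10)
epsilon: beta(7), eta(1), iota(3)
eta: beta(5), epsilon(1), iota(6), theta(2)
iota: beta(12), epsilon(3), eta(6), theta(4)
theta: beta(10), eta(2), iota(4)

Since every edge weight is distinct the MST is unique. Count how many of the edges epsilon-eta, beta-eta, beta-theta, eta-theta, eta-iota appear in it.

Kruskal's algorithm — process edges by increasing weight (ties by edge label):
epsilon-eta (1): add — endpoints in different components.
eta-theta (2): add — endpoints in different components.
epsilon-iota (3): add — endpoints in different components.
iota-theta (4): skip — iota and theta already connected.
beta-eta (5): add — endpoints in different components.
MST edge set: {epsilon-eta, eta-theta, epsilon-iota, beta-eta}.
Of the listed edges, {epsilon-eta, beta-eta, eta-theta} are in the MST → 3.

3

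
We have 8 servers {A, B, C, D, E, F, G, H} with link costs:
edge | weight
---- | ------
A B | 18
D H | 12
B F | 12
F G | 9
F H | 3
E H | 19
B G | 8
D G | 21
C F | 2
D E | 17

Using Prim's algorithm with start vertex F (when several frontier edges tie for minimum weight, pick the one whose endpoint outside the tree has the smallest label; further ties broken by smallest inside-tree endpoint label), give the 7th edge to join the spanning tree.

Prim's algorithm from F:
Step 1: cheapest edge leaving the tree is C F (2); add C.
Step 2: cheapest edge leaving the tree is F H (3); add H.
Step 3: cheapest edge leaving the tree is F G (9); add G.
Step 4: cheapest edge leaving the tree is B G (8); add B.
Step 5: cheapest edge leaving the tree is D H (12); add D.
Step 6: cheapest edge leaving the tree is D E (17); add E.
Step 7: cheapest edge leaving the tree is A B (18); add A.
The 7th edge added is A B.

A-B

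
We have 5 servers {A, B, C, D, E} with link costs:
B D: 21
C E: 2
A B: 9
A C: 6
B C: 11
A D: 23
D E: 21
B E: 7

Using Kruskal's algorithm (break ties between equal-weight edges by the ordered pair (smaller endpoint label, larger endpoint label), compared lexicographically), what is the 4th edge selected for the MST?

Sort edges by weight, then run Kruskal:
C E (2): add — endpoints in different components.
A C (6): add — endpoints in different components.
B E (7): add — endpoints in different components.
A B (9): skip — A and B already connected.
B C (11): skip — B and C already connected.
B D (21): add — endpoints in different components.
The 4th edge added is B D.

B-D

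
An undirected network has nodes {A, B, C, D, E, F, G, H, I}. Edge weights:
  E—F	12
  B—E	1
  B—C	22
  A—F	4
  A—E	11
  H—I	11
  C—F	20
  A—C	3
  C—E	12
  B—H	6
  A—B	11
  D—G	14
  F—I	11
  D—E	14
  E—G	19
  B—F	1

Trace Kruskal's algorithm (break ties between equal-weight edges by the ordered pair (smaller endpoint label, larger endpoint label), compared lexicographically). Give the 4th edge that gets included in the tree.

A-F

Kruskal's algorithm — process edges by increasing weight (ties by edge label):
B—E (1): add — endpoints in different components.
B—F (1): add — endpoints in different components.
A—C (3): add — endpoints in different components.
A—F (4): add — endpoints in different components.
B—H (6): add — endpoints in different components.
A—B (11): skip — A and B already connected.
A—E (11): skip — A and E already connected.
F—I (11): add — endpoints in different components.
H—I (11): skip — H and I already connected.
C—E (12): skip — C and E already connected.
E—F (12): skip — E and F already connected.
D—E (14): add — endpoints in different components.
D—G (14): add — endpoints in different components.
The 4th edge added is A—F.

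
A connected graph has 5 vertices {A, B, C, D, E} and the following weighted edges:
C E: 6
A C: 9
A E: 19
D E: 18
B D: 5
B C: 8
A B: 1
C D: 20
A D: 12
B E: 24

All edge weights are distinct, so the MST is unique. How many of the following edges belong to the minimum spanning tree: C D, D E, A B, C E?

Kruskal's algorithm — process edges by increasing weight (ties by edge label):
A B (1): add — endpoints in different components.
B D (5): add — endpoints in different components.
C E (6): add — endpoints in different components.
B C (8): add — endpoints in different components.
MST edge set: {A B, B D, C E, B C}.
Of the listed edges, {A B, C E} are in the MST → 2.

2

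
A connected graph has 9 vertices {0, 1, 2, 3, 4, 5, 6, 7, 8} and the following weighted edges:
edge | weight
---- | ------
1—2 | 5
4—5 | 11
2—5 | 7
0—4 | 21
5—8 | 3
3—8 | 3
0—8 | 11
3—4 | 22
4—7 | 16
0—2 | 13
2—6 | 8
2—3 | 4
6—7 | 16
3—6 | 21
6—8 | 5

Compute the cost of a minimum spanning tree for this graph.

Kruskal's algorithm — process edges by increasing weight (ties by edge label):
3—8 (3): add — endpoints in different components.
5—8 (3): add — endpoints in different components.
2—3 (4): add — endpoints in different components.
1—2 (5): add — endpoints in different components.
6—8 (5): add — endpoints in different components.
2—5 (7): skip — 2 and 5 already connected.
2—6 (8): skip — 2 and 6 already connected.
0—8 (11): add — endpoints in different components.
4—5 (11): add — endpoints in different components.
0—2 (13): skip — 0 and 2 already connected.
4—7 (16): add — endpoints in different components.
MST edges: 3—8, 5—8, 2—3, 1—2, 6—8, 0—8, 4—5, 4—7; total weight 3+3+4+5+5+11+11+16 = 58.

58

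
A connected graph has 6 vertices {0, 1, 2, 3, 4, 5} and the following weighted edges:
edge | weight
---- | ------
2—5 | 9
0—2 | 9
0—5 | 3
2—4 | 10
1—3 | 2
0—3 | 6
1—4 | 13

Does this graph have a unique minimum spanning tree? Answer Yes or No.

No

Kruskal: consider edges lightest-first.
1—3 (2): add. Components now {0} {1,3} {2} {4} {5}
0—5 (3): add. Components now {0,5} {1,3} {2} {4}
0—3 (6): add. Components now {0,1,3,5} {2} {4}
0—2 (9): add. Components now {0,1,2,3,5} {4}
2—5 (9): skip — 2 and 5 already connected.
2—4 (10): add. Components now {0,1,2,3,4,5}
Non-tree edge 2—5 has weight 9, equal to the heaviest edge on its tree cycle — swapping gives another MST of the same weight. Not unique.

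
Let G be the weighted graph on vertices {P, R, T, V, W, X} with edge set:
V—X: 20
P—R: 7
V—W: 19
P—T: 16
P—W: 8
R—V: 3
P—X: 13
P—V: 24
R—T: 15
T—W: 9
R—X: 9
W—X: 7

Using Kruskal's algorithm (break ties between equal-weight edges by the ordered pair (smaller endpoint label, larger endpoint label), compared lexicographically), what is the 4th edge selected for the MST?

Sort edges by weight, then run Kruskal:
R—V (3): add — endpoints in different components.
P—R (7): add — endpoints in different components.
W—X (7): add — endpoints in different components.
P—W (8): add — endpoints in different components.
R—X (9): skip — R and X already connected.
T—W (9): add — endpoints in different components.
The 4th edge added is P—W.

P-W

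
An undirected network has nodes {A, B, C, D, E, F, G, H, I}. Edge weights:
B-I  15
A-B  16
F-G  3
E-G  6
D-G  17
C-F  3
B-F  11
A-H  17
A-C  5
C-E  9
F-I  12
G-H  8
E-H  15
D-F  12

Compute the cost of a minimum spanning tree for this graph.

60

Kruskal: consider edges lightest-first.
C-F (3): add — endpoints in different components.
F-G (3): add — endpoints in different components.
A-C (5): add — endpoints in different components.
E-G (6): add — endpoints in different components.
G-H (8): add — endpoints in different components.
C-E (9): skip — C and E already connected.
B-F (11): add — endpoints in different components.
D-F (12): add — endpoints in different components.
F-I (12): add — endpoints in different components.
MST edges: C-F, F-G, A-C, E-G, G-H, B-F, D-F, F-I; total weight 3+3+5+6+8+11+12+12 = 60.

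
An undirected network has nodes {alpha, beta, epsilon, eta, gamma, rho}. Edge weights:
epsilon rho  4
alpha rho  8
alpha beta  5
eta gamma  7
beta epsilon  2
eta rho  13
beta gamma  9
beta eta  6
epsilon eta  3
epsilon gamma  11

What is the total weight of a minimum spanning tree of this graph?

Sort edges by weight, then run Kruskal:
beta epsilon (2): add. Components now {rho} {alpha} {eta} {gamma} {beta,epsilon}
epsilon eta (3): add. Components now {rho} {alpha} {beta,epsilon,eta} {gamma}
epsilon rho (4): add. Components now {beta,epsilon,eta,rho} {alpha} {gamma}
alpha beta (5): add. Components now {alpha,beta,epsilon,eta,rho} {gamma}
beta eta (6): skip — eta and beta already connected.
eta gamma (7): add. Components now {alpha,beta,epsilon,eta,gamma,rho}
MST edges: beta epsilon, epsilon eta, epsilon rho, alpha beta, eta gamma; total weight 2+3+4+5+7 = 21.

21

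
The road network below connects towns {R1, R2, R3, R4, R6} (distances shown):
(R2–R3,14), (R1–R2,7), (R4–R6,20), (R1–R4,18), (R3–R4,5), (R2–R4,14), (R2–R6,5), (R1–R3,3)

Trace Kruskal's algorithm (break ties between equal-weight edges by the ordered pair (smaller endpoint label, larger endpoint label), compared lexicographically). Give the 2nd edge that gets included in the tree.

R2-R6

Kruskal's algorithm — process edges by increasing weight (ties by edge label):
R1–R3 (3): add — endpoints in different components.
R2–R6 (5): add — endpoints in different components.
R3–R4 (5): add — endpoints in different components.
R1–R2 (7): add — endpoints in different components.
The 2nd edge added is R2–R6.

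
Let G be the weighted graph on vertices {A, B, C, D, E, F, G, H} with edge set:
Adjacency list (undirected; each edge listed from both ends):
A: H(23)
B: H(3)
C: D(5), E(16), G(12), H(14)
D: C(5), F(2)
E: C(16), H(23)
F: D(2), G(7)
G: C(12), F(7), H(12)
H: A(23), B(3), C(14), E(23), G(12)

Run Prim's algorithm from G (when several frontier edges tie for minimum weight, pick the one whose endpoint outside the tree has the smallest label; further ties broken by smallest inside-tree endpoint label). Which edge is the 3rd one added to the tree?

C-D

Prim's algorithm from G:
Step 1: cheapest edge leaving the tree is F–G (7); add F.
Step 2: cheapest edge leaving the tree is D–F (2); add D.
Step 3: cheapest edge leaving the tree is C–D (5); add C.
Step 4: cheapest edge leaving the tree is G–H (12); add H.
Step 5: cheapest edge leaving the tree is B–H (3); add B.
Step 6: cheapest edge leaving the tree is C–E (16); add E.
Step 7: cheapest edge leaving the tree is A–H (23); add A.
The 3rd edge added is C–D.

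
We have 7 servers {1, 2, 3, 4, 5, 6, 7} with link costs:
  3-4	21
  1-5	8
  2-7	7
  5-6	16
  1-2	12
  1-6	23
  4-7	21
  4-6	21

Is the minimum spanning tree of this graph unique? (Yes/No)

Sort edges by weight, then run Kruskal:
2-7 (7): add — endpoints in different components.
1-5 (8): add — endpoints in different components.
1-2 (12): add — endpoints in different components.
5-6 (16): add — endpoints in different components.
3-4 (21): add — endpoints in different components.
4-6 (21): add — endpoints in different components.
Non-tree edge 4-7 has weight 21, equal to the heaviest edge on its tree cycle — swapping gives another MST of the same weight. Not unique.

No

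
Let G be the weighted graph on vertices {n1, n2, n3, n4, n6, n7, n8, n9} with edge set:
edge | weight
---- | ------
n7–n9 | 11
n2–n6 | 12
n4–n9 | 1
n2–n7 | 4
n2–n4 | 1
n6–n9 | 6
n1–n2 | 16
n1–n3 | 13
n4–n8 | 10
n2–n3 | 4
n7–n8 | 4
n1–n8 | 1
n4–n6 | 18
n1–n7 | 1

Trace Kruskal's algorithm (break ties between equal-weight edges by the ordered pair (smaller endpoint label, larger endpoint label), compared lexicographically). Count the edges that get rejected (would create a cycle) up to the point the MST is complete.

1

Sort edges by weight, then run Kruskal:
n1–n7 (1): add — endpoints in different components.
n1–n8 (1): add — endpoints in different components.
n2–n4 (1): add — endpoints in different components.
n4–n9 (1): add — endpoints in different components.
n2–n3 (4): add — endpoints in different components.
n2–n7 (4): add — endpoints in different components.
n7–n8 (4): skip — n8 and n7 already connected.
n6–n9 (6): add — endpoints in different components.
Edges rejected before the tree was complete: 1.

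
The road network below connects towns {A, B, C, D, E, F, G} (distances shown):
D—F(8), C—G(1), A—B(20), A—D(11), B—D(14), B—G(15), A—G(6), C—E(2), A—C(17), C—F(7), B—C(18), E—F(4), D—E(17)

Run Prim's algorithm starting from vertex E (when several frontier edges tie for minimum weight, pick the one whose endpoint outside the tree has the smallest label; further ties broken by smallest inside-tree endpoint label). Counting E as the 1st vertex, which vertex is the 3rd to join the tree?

G

Grow the tree from E using Prim:
Step 1: frontier [C—E 2, E—F 4, D—E 17] → take C—E (2); add C.
Step 2: frontier [C—G 1, C—F 7, A—C 17, B—C 18, E—F 4, D—E 17] → take C—G (1); add G.
Step 3: frontier [C—F 7, A—C 17, B—C 18, E—F 4, D—E 17, A—G 6, B—G 15] → take E—F (4); add F.
Step 4: frontier [A—C 17, B—C 18, D—E 17, D—F 8, A—G 6, B—G 15] → take A—G (6); add A.
Step 5: frontier [A—D 11, A—B 20, B—C 18, D—E 17, D—F 8, B—G 15] → take D—F (8); add D.
Step 6: frontier [A—B 20, B—C 18, B—D 14, B—G 15] → take B—D (14); add B.
Vertex order: E, C, G, F, A, D, B. The 3rd vertex is G.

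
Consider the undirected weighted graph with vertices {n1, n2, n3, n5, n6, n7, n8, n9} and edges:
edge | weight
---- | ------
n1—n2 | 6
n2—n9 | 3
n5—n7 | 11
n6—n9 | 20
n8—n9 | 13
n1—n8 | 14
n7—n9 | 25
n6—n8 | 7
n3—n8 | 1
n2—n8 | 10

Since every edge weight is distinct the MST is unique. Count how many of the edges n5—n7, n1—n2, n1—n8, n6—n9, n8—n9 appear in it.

2

Sort edges by weight, then run Kruskal:
n3—n8 (1): add — endpoints in different components.
n2—n9 (3): add — endpoints in different components.
n1—n2 (6): add — endpoints in different components.
n6—n8 (7): add — endpoints in different components.
n2—n8 (10): add — endpoints in different components.
n5—n7 (11): add — endpoints in different components.
n8—n9 (13): skip — n9 and n8 already connected.
n1—n8 (14): skip — n1 and n8 already connected.
n6—n9 (20): skip — n6 and n9 already connected.
n7—n9 (25): add — endpoints in different components.
MST edge set: {n3—n8, n2—n9, n1—n2, n6—n8, n2—n8, n5—n7, n7—n9}.
Of the listed edges, {n5—n7, n1—n2} are in the MST → 2.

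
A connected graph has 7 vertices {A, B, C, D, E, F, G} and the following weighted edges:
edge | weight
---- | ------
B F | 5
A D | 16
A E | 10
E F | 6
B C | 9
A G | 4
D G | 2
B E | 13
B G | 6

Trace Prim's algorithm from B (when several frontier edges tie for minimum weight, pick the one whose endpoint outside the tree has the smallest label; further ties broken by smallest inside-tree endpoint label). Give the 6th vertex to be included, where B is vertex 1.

Grow the tree from B using Prim:
Step 1: frontier [B F 5, B G 6, B C 9, B E 13] → take B F (5); add F.
Step 2: frontier [B G 6, B C 9, B E 13, E F 6] → take E F (6); add E.
Step 3: frontier [B G 6, B C 9, A E 10] → take B G (6); add G.
Step 4: frontier [B C 9, A E 10, D G 2, A G 4] → take D G (2); add D.
Step 5: frontier [B C 9, A D 16, A E 10, A G 4] → take A G (4); add A.
Step 6: frontier [B C 9] → take B C (9); add C.
Vertex order: B, F, E, G, D, A, C. The 6th vertex is A.

A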